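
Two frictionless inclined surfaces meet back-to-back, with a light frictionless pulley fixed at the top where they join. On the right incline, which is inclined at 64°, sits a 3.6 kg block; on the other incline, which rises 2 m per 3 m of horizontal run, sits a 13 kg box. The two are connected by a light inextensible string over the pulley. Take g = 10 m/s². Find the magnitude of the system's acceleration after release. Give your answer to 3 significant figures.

Resolve each weight along its own incline: the 3.6 kg mass has component 3.6 × 10 × sin 64° = 32.357 N down its slope, and the 13 kg mass has 13 × 10 × sin 33.69° = 72.111 N down its slope.
The 13 kg side's 72.111 N exceeds the other side's 32.357 N, so that mass slides down and the 3.6 kg mass slides up. Taking that direction as positive, Newton's second law for the whole system gives 72.111 − 32.357 = (3.6 + 13) a, so a = 39.754 / 16.6 = 2.3948 m/s².

2.39 m/s²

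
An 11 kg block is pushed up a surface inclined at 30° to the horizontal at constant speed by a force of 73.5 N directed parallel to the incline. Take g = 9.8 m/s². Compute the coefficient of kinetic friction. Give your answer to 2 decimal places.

At constant speed ΣF = 0 along the incline. The applied 73.5 N acts up the slope; the weight component mg sin 30° = 53.900 N and kinetic friction μN both act down the slope.
So 73.5 = 53.900 + μ × 93.358, giving μ = (73.5 − 53.900) / 93.358 = 0.2099.

0.21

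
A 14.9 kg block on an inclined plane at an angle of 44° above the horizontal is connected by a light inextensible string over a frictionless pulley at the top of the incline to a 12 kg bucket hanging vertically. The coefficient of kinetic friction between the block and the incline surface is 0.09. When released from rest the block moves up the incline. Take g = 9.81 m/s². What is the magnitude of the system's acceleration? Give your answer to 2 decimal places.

0.25 m/s²

For the block on the incline: the weight component along the slope is m₁g sin 44° = 14.9 × 9.81 × 0.6947 = 101.544 N and the normal force is N = m₁g cos 44° = 105.145 N.
Kinetic friction opposes the block's motion up the incline: f = μN = 0.09 × 105.145 = 9.463 N acting down the slope.
Newton's second law for the block (up-slope positive): T − 101.544 − 9.463 = 14.9 a. For the hanging bucket (downward positive): 12 × 9.81 − T = 12 a.
Adding the two equations eliminates T: 6.713 = 26.9 a, so a = 0.2496 m/s².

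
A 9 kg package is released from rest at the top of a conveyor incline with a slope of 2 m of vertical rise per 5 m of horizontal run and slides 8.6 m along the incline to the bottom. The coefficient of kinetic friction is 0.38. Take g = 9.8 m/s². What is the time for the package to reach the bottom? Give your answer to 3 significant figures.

The weight component along the incline is mg sin 21.80° = 32.757 N and the normal force is N = mg cos 21.80° = 81.892 N.
Friction up the slope is f = μN = 0.38 × 81.892 = 31.119 N, so the net downslope force is 32.757 − 31.119 = 1.638 N and a = 1.638 / 9 = 0.1820 m/s².
Starting from rest, L = ½at², so t = √(2L/a) = √(2 × 8.6 / 0.1820) = 9.7214 s.

9.72 s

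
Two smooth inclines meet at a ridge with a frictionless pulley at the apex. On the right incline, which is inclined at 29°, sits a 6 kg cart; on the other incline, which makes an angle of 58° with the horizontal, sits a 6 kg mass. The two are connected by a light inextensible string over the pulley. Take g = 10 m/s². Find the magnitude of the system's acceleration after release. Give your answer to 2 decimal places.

1.82 m/s²

Resolve each weight along its own incline: the 6 kg mass has component 6 × 10 × sin 29° = 29.089 N down its slope, and the 6 kg mass has 6 × 10 × sin 58° = 50.883 N down its slope.
The 6 kg side's 50.883 N exceeds the other side's 29.089 N, so that mass slides down and the 6 kg mass slides up. Taking that direction as positive, Newton's second law for the whole system gives 50.883 − 29.089 = (6 + 6) a, so a = 21.794 / 12 = 1.8162 m/s².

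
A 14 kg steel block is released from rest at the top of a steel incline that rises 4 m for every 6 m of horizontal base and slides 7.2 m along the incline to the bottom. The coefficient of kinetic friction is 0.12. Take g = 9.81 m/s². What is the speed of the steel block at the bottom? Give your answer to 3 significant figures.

The weight component along the incline is mg sin 33.69° = 76.183 N and the normal force is N = mg cos 33.69° = 114.274 N.
Friction up the slope is f = μN = 0.12 × 114.274 = 13.713 N, so the net downslope force is 76.183 − 13.713 = 62.470 N and a = 62.470 / 14 = 4.4621 m/s².
Starting from rest over a distance of 7.2 m, v² = 2aL = 2 × 4.4621 × 7.2 = 64.2542, so v = 8.0159 m/s.

8.02 m/s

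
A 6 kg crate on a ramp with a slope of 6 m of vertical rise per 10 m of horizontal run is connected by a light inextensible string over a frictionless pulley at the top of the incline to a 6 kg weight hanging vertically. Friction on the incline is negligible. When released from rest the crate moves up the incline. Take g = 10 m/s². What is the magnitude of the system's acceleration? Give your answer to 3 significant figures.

2.43 m/s²

For the crate on the incline: the weight component along the slope is m₁g sin 30.96° = 6 × 10 × 0.5145 = 30.870 N and the normal force is N = m₁g cos 30.96° = 51.450 N.
Newton's second law for the crate (up-slope positive): T − 30.870 = 6 a. For the hanging weight (downward positive): 6 × 10 − T = 6 a.
Adding the two equations eliminates T: 29.130 = 12 a, so a = 2.4275 m/s².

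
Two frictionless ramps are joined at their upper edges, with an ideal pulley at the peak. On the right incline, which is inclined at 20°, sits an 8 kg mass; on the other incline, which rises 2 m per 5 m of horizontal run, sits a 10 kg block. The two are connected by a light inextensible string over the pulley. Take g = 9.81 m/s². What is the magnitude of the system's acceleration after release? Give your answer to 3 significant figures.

0.533 m/s²

Resolve each weight along its own incline: the 8 kg mass has component 8 × 9.81 × sin 20° = 26.842 N down its slope, and the 10 kg mass has 10 × 9.81 × sin 21.80° = 36.433 N down its slope.
The 10 kg side's 36.433 N exceeds the other side's 26.842 N, so that mass slides down and the 8 kg mass slides up. Taking that direction as positive, Newton's second law for the whole system gives 36.433 − 26.842 = (8 + 10) a, so a = 9.591 / 18 = 0.5328 m/s².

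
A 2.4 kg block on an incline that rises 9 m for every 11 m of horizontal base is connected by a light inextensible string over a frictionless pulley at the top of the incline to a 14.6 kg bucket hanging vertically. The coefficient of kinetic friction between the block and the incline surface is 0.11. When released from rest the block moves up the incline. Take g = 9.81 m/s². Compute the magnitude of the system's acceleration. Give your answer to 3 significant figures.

7.43 m/s²

For the block on the incline: the weight component along the slope is m₁g sin 39.29° = 2.4 × 9.81 × 0.6332 = 14.908 N and the normal force is N = m₁g cos 39.29° = 18.222 N.
Kinetic friction opposes the block's motion up the incline: f = μN = 0.11 × 18.222 = 2.004 N acting down the slope.
Newton's second law for the block (up-slope positive): T − 14.908 − 2.004 = 2.4 a. For the hanging bucket (downward positive): 14.6 × 9.81 − T = 14.6 a.
Adding the two equations eliminates T: 126.314 = 17 a, so a = 7.4302 m/s².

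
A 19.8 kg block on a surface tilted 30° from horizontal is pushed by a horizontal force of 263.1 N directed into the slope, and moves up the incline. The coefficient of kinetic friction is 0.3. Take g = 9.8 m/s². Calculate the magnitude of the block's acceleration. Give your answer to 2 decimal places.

2.07 m/s²

The horizontal push has components F cos 30° = 263.1 × 0.8660 = 227.845 N up the incline and F sin 30° = 263.1 × 0.5000 = 131.550 N pressing into the surface.
The normal force is therefore N = mg cos 30° + F sin 30° = 168.039 + 131.550 = 299.589 N, and kinetic friction down the slope is μN = 0.3 × 299.589 = 89.877 N.
Along the incline: F cos 30° − mg sin 30° − μN = ma, so 227.845 − 97.020 − 89.877 = 19.8 a, giving a = 2.0681 m/s².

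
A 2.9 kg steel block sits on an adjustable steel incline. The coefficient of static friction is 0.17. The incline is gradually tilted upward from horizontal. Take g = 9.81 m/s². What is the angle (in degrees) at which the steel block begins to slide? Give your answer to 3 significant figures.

At the threshold of sliding, static friction is at its maximum μ_s N and exactly balances the weight component along the incline: mg sin θ = μ_s mg cos θ.
Hence tan θ = μ_s = 0.17, so θ = arctan(0.17) = 9.6480°.

9.65°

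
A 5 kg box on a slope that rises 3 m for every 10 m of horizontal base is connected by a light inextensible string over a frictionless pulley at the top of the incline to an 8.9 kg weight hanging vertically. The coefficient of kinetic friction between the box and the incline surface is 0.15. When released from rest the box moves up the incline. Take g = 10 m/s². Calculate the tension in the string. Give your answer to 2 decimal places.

For the box on the incline: the weight component along the slope is m₁g sin 16.70° = 5 × 10 × 0.2873 = 14.365 N and the normal force is N = m₁g cos 16.70° = 47.891 N.
Kinetic friction opposes the box's motion up the incline: f = μN = 0.15 × 47.891 = 7.184 N acting down the slope.
Newton's second law for the box (up-slope positive): T − 14.365 − 7.184 = 5 a. For the hanging weight (downward positive): 8.9 × 10 − T = 8.9 a.
Adding the two equations eliminates T: 67.451 = 13.9 a, so a = 4.8526 m/s².
Then from the hanging weight's equation, T = 8.9 × (10 − 4.8526) = 45.812 N.

45.81 N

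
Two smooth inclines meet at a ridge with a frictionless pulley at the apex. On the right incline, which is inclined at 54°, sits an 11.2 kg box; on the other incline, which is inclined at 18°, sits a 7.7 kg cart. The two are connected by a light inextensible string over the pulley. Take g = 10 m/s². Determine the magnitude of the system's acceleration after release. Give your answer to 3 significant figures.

Resolve each weight along its own incline: the 11.2 kg mass has component 11.2 × 10 × sin 54° = 90.610 N down its slope, and the 7.7 kg mass has 7.7 × 10 × sin 18° = 23.794 N down its slope.
The 11.2 kg side's 90.610 N exceeds the other side's 23.794 N, so that mass slides down and the 7.7 kg mass slides up. Taking that direction as positive, Newton's second law for the whole system gives 90.610 − 23.794 = (11.2 + 7.7) a, so a = 66.816 / 18.9 = 3.5352 m/s².

3.54 m/s²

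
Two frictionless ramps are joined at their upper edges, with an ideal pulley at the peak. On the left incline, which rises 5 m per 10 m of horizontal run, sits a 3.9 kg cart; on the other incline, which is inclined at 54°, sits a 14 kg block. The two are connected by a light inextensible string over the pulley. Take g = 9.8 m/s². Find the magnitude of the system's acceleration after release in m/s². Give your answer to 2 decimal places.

Resolve each weight along its own incline: the 3.9 kg mass has component 3.9 × 9.8 × sin 26.57° = 17.093 N down its slope, and the 14 kg mass has 14 × 9.8 × sin 54° = 110.997 N down its slope.
The 14 kg side's 110.997 N exceeds the other side's 17.093 N, so that mass slides down and the 3.9 kg mass slides up. Taking that direction as positive, Newton's second law for the whole system gives 110.997 − 17.093 = (3.9 + 14) a, so a = 93.904 / 17.9 = 5.2460 m/s².

5.25 m/s²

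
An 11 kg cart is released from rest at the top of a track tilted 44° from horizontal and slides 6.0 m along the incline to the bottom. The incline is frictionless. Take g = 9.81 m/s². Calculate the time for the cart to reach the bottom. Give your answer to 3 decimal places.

1.327 s

The weight component along the incline is mg sin 44° = 74.961 N and the normal force is N = mg cos 44° = 77.624 N.
With no friction, a = g sin 44° = 6.8146 m/s².
Starting from rest, L = ½at², so t = √(2L/a) = √(2 × 6.0 / 6.8146) = 1.3270 s.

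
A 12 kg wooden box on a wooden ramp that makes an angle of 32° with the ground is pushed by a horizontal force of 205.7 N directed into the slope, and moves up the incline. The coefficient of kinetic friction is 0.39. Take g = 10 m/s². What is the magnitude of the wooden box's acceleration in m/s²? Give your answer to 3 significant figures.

The horizontal push has components F cos 32° = 205.7 × 0.8480 = 174.434 N up the incline and F sin 32° = 205.7 × 0.5299 = 109.000 N pressing into the surface.
The normal force is therefore N = mg cos 32° + F sin 32° = 101.760 + 109.000 = 210.760 N, and kinetic friction down the slope is μN = 0.39 × 210.760 = 82.196 N.
Along the incline: F cos 32° − mg sin 32° − μN = ma, so 174.434 − 63.588 − 82.196 = 12 a, giving a = 2.3875 m/s².

2.39 m/s²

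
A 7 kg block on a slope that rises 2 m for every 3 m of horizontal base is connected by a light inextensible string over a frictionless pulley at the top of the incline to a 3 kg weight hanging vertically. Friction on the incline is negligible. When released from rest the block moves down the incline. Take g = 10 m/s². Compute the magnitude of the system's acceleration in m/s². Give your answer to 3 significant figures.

For the block on the incline: the weight component along the slope is m₁g sin 33.69° = 7 × 10 × 0.5547 = 38.829 N and the normal force is N = m₁g cos 33.69° = 58.244 N.
Newton's second law for the block (down-slope positive): 38.829 − T = 7 a. For the hanging weight (upward positive): T − 3 × 10 = 3 a.
Adding the two equations eliminates T: 8.829 = 10 a, so a = 0.8829 m/s².

0.883 m/s²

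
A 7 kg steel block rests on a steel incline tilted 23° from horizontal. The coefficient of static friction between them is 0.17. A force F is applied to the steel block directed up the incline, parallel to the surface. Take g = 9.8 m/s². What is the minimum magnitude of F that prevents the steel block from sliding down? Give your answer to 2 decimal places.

16.07 N

The normal force is N = mg cos 23° = 63.147 N. With F at its minimum the steel block is on the verge of sliding down, so static friction is at its maximum μ_s N = 0.17 × 63.147 = 10.735 N and acts up the slope.
Equilibrium along the incline: F + μ_s N = mg sin 23°, so F = 26.804 − 10.735 = 16.069 N.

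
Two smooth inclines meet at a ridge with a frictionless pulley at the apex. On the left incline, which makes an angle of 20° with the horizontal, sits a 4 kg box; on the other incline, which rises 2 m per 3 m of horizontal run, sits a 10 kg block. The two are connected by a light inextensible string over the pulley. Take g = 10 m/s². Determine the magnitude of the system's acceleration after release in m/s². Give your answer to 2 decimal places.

2.98 m/s²

Resolve each weight along its own incline: the 4 kg mass has component 4 × 10 × sin 20° = 13.681 N down its slope, and the 10 kg mass has 10 × 10 × sin 33.69° = 55.470 N down its slope.
The 10 kg side's 55.470 N exceeds the other side's 13.681 N, so that mass slides down and the 4 kg mass slides up. Taking that direction as positive, Newton's second law for the whole system gives 55.470 − 13.681 = (4 + 10) a, so a = 41.789 / 14 = 2.9849 m/s².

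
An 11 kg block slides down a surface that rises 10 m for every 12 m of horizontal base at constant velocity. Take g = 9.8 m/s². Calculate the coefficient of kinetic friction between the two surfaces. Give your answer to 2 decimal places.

0.83

At constant velocity the net force along the incline is zero: mg sin 39.81° = μ mg cos 39.81°.
So μ = tan 39.81° = 0.6402 / 0.7682 = 0.8334.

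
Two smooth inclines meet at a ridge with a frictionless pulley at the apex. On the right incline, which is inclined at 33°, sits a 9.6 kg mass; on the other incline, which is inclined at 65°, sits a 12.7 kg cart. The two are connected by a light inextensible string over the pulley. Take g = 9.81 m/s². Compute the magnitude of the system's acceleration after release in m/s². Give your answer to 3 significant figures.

Resolve each weight along its own incline: the 9.6 kg mass has component 9.6 × 9.81 × sin 33° = 51.292 N down its slope, and the 12.7 kg mass has 12.7 × 9.81 × sin 65° = 112.914 N down its slope.
The 12.7 kg side's 112.914 N exceeds the other side's 51.292 N, so that mass slides down and the 9.6 kg mass slides up. Taking that direction as positive, Newton's second law for the whole system gives 112.914 − 51.292 = (9.6 + 12.7) a, so a = 61.622 / 22.3 = 2.7633 m/s².

2.76 m/s²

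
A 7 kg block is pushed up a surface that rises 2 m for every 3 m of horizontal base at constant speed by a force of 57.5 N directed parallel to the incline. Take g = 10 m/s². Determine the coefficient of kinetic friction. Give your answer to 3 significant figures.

At constant speed ΣF = 0 along the incline. The applied 57.5 N acts up the slope; the weight component mg sin 33.69° = 38.829 N and kinetic friction μN both act down the slope.
So 57.5 = 38.829 + μ × 58.244, giving μ = (57.5 − 38.829) / 58.244 = 0.3206.

0.321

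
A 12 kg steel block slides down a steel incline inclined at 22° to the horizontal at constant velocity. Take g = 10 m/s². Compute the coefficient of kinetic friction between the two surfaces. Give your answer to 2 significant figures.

At constant velocity the net force along the incline is zero: mg sin 22° = μ mg cos 22°.
So μ = tan 22° = 0.3746 / 0.9272 = 0.4040.

0.40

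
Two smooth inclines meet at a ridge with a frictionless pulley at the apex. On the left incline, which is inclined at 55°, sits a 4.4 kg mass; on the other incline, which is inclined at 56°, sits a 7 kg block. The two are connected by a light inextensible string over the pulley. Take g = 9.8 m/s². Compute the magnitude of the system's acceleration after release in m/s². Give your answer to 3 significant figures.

Resolve each weight along its own incline: the 4.4 kg mass has component 4.4 × 9.8 × sin 55° = 35.322 N down its slope, and the 7 kg mass has 7 × 9.8 × sin 56° = 56.872 N down its slope.
The 7 kg side's 56.872 N exceeds the other side's 35.322 N, so that mass slides down and the 4.4 kg mass slides up. Taking that direction as positive, Newton's second law for the whole system gives 56.872 − 35.322 = (4.4 + 7) a, so a = 21.550 / 11.4 = 1.8904 m/s².

1.89 m/s²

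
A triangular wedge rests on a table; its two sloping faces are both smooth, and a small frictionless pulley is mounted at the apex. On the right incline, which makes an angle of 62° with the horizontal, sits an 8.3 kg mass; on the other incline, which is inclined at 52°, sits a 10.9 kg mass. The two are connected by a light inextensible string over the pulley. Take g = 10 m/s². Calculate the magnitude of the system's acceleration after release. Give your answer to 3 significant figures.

0.657 m/s²

Resolve each weight along its own incline: the 8.3 kg mass has component 8.3 × 10 × sin 62° = 73.285 N down its slope, and the 10.9 kg mass has 10.9 × 10 × sin 52° = 85.893 N down its slope.
The 10.9 kg side's 85.893 N exceeds the other side's 73.285 N, so that mass slides down and the 8.3 kg mass slides up. Taking that direction as positive, Newton's second law for the whole system gives 85.893 − 73.285 = (8.3 + 10.9) a, so a = 12.608 / 19.2 = 0.6567 m/s².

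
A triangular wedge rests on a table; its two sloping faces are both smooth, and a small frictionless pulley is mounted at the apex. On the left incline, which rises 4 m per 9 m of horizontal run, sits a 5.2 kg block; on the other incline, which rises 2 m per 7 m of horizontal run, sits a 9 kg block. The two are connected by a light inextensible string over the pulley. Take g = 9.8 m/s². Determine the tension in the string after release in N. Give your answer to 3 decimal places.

Resolve each weight along its own incline: the 5.2 kg mass has component 5.2 × 9.8 × sin 23.96° = 20.697 N down its slope, and the 9 kg mass has 9 × 9.8 × sin 15.95° = 24.230 N down its slope.
The 9 kg side's 24.230 N exceeds the other side's 20.697 N, so that mass slides down and the 5.2 kg mass slides up. Taking that direction as positive, Newton's second law for the whole system gives 24.230 − 20.697 = (5.2 + 9) a, so a = 3.533 / 14.2 = 0.2488 m/s².
For the 5.2 kg mass (up-slope positive): T − 20.697 = 5.2 × 0.2488, so T = 21.991 N.

21.991 N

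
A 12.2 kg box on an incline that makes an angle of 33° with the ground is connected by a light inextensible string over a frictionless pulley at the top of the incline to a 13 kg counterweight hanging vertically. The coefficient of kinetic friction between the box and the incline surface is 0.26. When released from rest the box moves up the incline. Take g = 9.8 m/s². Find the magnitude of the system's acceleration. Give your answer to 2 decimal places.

1.44 m/s²

For the box on the incline: the weight component along the slope is m₁g sin 33° = 12.2 × 9.8 × 0.5446 = 65.112 N and the normal force is N = m₁g cos 33° = 100.271 N.
Kinetic friction opposes the box's motion up the incline: f = μN = 0.26 × 100.271 = 26.070 N acting down the slope.
Newton's second law for the box (up-slope positive): T − 65.112 − 26.070 = 12.2 a. For the hanging counterweight (downward positive): 13 × 9.8 − T = 13 a.
Adding the two equations eliminates T: 36.218 = 25.2 a, so a = 1.4372 m/s².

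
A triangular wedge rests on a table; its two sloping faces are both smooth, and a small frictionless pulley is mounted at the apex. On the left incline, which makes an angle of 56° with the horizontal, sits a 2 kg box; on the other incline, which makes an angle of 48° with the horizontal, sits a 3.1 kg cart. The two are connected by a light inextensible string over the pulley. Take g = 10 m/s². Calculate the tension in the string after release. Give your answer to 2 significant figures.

Resolve each weight along its own incline: the 2 kg mass has component 2 × 10 × sin 56° = 16.581 N down its slope, and the 3.1 kg mass has 3.1 × 10 × sin 48° = 23.037 N down its slope.
The 3.1 kg side's 23.037 N exceeds the other side's 16.581 N, so that mass slides down and the 2 kg mass slides up. Taking that direction as positive, Newton's second law for the whole system gives 23.037 − 16.581 = (2 + 3.1) a, so a = 6.456 / 5.1 = 1.2659 m/s².
For the 2 kg mass (up-slope positive): T − 16.581 = 2 × 1.2659, so T = 19.113 N.

19 N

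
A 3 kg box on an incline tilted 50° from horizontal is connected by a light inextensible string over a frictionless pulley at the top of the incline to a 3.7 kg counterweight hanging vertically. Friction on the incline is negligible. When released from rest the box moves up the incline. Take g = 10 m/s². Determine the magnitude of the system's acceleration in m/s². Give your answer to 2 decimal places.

For the box on the incline: the weight component along the slope is m₁g sin 50° = 3 × 10 × 0.7660 = 22.980 N and the normal force is N = m₁g cos 50° = 19.284 N.
Newton's second law for the box (up-slope positive): T − 22.980 = 3 a. For the hanging counterweight (downward positive): 3.7 × 10 − T = 3.7 a.
Adding the two equations eliminates T: 14.020 = 6.7 a, so a = 2.0925 m/s².

2.09 m/s²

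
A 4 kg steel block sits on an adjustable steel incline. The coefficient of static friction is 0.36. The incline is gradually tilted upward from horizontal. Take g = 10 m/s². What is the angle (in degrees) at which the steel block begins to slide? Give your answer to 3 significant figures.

At the threshold of sliding, static friction is at its maximum μ_s N and exactly balances the weight component along the incline: mg sin θ = μ_s mg cos θ.
Hence tan θ = μ_s = 0.36, so θ = arctan(0.36) = 19.7989°.

19.8°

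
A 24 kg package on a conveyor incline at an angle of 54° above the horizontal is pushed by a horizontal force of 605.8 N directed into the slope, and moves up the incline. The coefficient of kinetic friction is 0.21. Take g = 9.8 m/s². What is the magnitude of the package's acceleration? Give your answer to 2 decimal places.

The horizontal push has components F cos 54° = 605.8 × 0.5878 = 356.089 N up the incline and F sin 54° = 605.8 × 0.8090 = 490.092 N pressing into the surface.
The normal force is therefore N = mg cos 54° + F sin 54° = 138.251 + 490.092 = 628.343 N, and kinetic friction down the slope is μN = 0.21 × 628.343 = 131.952 N.
Along the incline: F cos 54° − mg sin 54° − μN = ma, so 356.089 − 190.277 − 131.952 = 24 a, giving a = 1.4108 m/s².

1.41 m/s²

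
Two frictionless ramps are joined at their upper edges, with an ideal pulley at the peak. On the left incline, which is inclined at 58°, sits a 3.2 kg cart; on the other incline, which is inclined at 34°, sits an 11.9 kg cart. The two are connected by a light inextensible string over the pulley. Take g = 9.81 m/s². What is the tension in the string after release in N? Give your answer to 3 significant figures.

34.8 N

Resolve each weight along its own incline: the 3.2 kg mass has component 3.2 × 9.81 × sin 58° = 26.622 N down its slope, and the 11.9 kg mass has 11.9 × 9.81 × sin 34° = 65.280 N down its slope.
The 11.9 kg side's 65.280 N exceeds the other side's 26.622 N, so that mass slides down and the 3.2 kg mass slides up. Taking that direction as positive, Newton's second law for the whole system gives 65.280 − 26.622 = (3.2 + 11.9) a, so a = 38.658 / 15.1 = 2.5601 m/s².
For the 3.2 kg mass (up-slope positive): T − 26.622 = 3.2 × 2.5601, so T = 34.814 N.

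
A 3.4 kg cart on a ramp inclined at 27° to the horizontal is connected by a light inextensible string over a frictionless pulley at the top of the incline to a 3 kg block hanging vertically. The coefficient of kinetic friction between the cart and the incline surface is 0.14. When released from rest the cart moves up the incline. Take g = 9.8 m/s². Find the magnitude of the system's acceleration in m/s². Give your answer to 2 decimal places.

1.58 m/s²

For the cart on the incline: the weight component along the slope is m₁g sin 27° = 3.4 × 9.8 × 0.4540 = 15.127 N and the normal force is N = m₁g cos 27° = 29.688 N.
Kinetic friction opposes the cart's motion up the incline: f = μN = 0.14 × 29.688 = 4.156 N acting down the slope.
Newton's second law for the cart (up-slope positive): T − 15.127 − 4.156 = 3.4 a. For the hanging block (downward positive): 3 × 9.8 − T = 3 a.
Adding the two equations eliminates T: 10.117 = 6.4 a, so a = 1.5808 m/s².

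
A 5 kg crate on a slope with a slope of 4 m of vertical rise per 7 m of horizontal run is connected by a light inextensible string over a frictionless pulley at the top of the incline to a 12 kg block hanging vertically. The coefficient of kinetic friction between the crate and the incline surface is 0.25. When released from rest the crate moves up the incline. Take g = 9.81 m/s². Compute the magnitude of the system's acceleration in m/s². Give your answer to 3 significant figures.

For the crate on the incline: the weight component along the slope is m₁g sin 29.74° = 5 × 9.81 × 0.4961 = 24.334 N and the normal force is N = m₁g cos 29.74° = 42.587 N.
Kinetic friction opposes the crate's motion up the incline: f = μN = 0.25 × 42.587 = 10.647 N acting down the slope.
Newton's second law for the crate (up-slope positive): T − 24.334 − 10.647 = 5 a. For the hanging block (downward positive): 12 × 9.81 − T = 12 a.
Adding the two equations eliminates T: 82.739 = 17 a, so a = 4.8670 m/s².

4.87 m/s²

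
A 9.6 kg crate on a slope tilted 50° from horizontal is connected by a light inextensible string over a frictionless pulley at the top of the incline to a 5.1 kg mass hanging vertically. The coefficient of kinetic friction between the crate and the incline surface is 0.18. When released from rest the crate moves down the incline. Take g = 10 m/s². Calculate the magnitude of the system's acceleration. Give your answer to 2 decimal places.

0.78 m/s²

For the crate on the incline: the weight component along the slope is m₁g sin 50° = 9.6 × 10 × 0.7660 = 73.536 N and the normal force is N = m₁g cos 50° = 61.708 N.
Kinetic friction opposes the crate's motion down the incline: f = μN = 0.18 × 61.708 = 11.107 N acting up the slope.
Newton's second law for the crate (down-slope positive): 73.536 − 11.107 − T = 9.6 a. For the hanging mass (upward positive): T − 5.1 × 10 = 5.1 a.
Adding the two equations eliminates T: 11.429 = 14.7 a, so a = 0.7775 m/s².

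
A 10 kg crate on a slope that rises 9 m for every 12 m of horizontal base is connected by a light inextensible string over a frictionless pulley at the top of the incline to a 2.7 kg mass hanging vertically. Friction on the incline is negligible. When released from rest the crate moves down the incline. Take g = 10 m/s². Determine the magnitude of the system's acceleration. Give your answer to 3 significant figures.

For the crate on the incline: the weight component along the slope is m₁g sin 36.87° = 10 × 10 × 0.6000 = 60.000 N and the normal force is N = m₁g cos 36.87° = 80.000 N.
Newton's second law for the crate (down-slope positive): 60.000 − T = 10 a. For the hanging mass (upward positive): T − 2.7 × 10 = 2.7 a.
Adding the two equations eliminates T: 33.000 = 12.7 a, so a = 2.5984 m/s².

2.60 m/s²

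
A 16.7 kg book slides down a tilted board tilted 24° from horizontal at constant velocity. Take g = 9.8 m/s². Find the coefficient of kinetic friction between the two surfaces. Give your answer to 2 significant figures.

At constant velocity the net force along the incline is zero: mg sin 24° = μ mg cos 24°.
So μ = tan 24° = 0.4067 / 0.9135 = 0.4452.

0.45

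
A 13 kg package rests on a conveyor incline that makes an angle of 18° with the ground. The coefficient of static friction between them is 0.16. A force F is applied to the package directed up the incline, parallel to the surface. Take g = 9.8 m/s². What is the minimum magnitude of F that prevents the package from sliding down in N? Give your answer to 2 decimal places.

19.98 N

The normal force is N = mg cos 18° = 121.165 N. With F at its minimum the package is on the verge of sliding down, so static friction is at its maximum μ_s N = 0.16 × 121.165 = 19.386 N and acts up the slope.
Equilibrium along the incline: F + μ_s N = mg sin 18°, so F = 39.369 − 19.386 = 19.983 N.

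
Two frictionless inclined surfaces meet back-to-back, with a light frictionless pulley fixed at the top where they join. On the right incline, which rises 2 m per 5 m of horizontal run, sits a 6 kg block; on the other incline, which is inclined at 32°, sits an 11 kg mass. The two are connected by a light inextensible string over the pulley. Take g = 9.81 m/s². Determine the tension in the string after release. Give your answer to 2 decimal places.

Resolve each weight along its own incline: the 6 kg mass has component 6 × 9.81 × sin 21.80° = 21.860 N down its slope, and the 11 kg mass has 11 × 9.81 × sin 32° = 57.184 N down its slope.
The 11 kg side's 57.184 N exceeds the other side's 21.860 N, so that mass slides down and the 6 kg mass slides up. Taking that direction as positive, Newton's second law for the whole system gives 57.184 − 21.860 = (6 + 11) a, so a = 35.324 / 17 = 2.0779 m/s².
For the 6 kg mass (up-slope positive): T − 21.860 = 6 × 2.0779, so T = 34.327 N.

34.33 N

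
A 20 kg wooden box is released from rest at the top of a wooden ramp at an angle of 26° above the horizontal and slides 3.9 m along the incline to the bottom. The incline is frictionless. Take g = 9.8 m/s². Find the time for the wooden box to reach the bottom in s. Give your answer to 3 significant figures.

The weight component along the incline is mg sin 26° = 85.921 N and the normal force is N = mg cos 26° = 176.164 N.
With no friction, a = g sin 26° = 4.2960 m/s².
Starting from rest, L = ½at², so t = √(2L/a) = √(2 × 3.9 / 4.2960) = 1.3475 s.

1.35 s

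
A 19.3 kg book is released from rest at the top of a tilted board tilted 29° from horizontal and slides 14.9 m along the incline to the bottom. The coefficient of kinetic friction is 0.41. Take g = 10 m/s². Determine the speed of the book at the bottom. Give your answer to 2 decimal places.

6.13 m/s

The weight component along the incline is mg sin 29° = 93.568 N and the normal force is N = mg cos 29° = 168.802 N.
Friction up the slope is f = μN = 0.41 × 168.802 = 69.209 N, so the net downslope force is 93.568 − 69.209 = 24.359 N and a = 24.359 / 19.3 = 1.2621 m/s².
Starting from rest over a distance of 14.9 m, v² = 2aL = 2 × 1.2621 × 14.9 = 37.6106, so v = 6.1327 m/s.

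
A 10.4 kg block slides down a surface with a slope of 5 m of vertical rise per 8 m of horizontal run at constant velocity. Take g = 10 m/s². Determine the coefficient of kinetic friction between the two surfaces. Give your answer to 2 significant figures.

0.62

At constant velocity the net force along the incline is zero: mg sin 32.01° = μ mg cos 32.01°.
So μ = tan 32.01° = 0.5300 / 0.8480 = 0.6250.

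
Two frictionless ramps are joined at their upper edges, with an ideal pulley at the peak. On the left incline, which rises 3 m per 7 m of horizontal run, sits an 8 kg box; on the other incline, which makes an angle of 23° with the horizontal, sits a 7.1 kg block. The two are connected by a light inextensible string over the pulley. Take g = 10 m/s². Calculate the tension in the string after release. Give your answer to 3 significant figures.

29.5 N

Resolve each weight along its own incline: the 8 kg mass has component 8 × 10 × sin 23.20° = 31.514 N down its slope, and the 7.1 kg mass has 7.1 × 10 × sin 23° = 27.742 N down its slope.
The 8 kg side's 31.514 N exceeds the other side's 27.742 N, so that mass slides down and the 7.1 kg mass slides up. Taking that direction as positive, Newton's second law for the whole system gives 31.514 − 27.742 = (8 + 7.1) a, so a = 3.772 / 15.1 = 0.2498 m/s².
For the 7.1 kg mass (up-slope positive): T − 27.742 = 7.1 × 0.2498, so T = 29.516 N.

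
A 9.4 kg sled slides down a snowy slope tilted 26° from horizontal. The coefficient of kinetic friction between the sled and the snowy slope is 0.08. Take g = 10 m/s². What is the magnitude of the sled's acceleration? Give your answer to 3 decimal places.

3.665 m/s²

Resolving the weight along the incline: the component pulling the sled down the slope is mg sin 26° = 9.4 × 10 × 0.4384 = 41.210 N, and the normal force is N = mg cos 26° = 9.4 × 10 × 0.8988 = 84.487 N.
Kinetic friction acts up the slope with magnitude f = μN = 0.08 × 84.487 = 6.759 N.
Net force along the incline is 41.210 − 6.759 = 34.451 N, so a = 34.451 / 9.4 = 3.6650 m/s².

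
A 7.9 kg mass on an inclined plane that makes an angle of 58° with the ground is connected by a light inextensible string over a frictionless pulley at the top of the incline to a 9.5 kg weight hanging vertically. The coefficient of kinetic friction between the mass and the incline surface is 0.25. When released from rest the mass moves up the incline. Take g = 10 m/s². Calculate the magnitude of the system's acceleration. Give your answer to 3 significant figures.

1.01 m/s²

For the mass on the incline: the weight component along the slope is m₁g sin 58° = 7.9 × 10 × 0.8480 = 66.992 N and the normal force is N = m₁g cos 58° = 41.864 N.
Kinetic friction opposes the mass's motion up the incline: f = μN = 0.25 × 41.864 = 10.466 N acting down the slope.
Newton's second law for the mass (up-slope positive): T − 66.992 − 10.466 = 7.9 a. For the hanging weight (downward positive): 9.5 × 10 − T = 9.5 a.
Adding the two equations eliminates T: 17.542 = 17.4 a, so a = 1.0082 m/s².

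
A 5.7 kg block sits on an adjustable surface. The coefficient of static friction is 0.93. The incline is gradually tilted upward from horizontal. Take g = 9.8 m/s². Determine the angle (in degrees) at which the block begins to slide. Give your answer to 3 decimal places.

At the threshold of sliding, static friction is at its maximum μ_s N and exactly balances the weight component along the incline: mg sin θ = μ_s mg cos θ.
Hence tan θ = μ_s = 0.93, so θ = arctan(0.93) = 42.9228°.

42.923°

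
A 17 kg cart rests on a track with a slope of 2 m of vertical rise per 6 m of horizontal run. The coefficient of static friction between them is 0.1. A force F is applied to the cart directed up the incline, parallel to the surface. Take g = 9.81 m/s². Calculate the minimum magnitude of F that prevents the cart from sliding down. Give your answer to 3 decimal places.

The normal force is N = mg cos 18.43° = 158.212 N. With F at its minimum the cart is on the verge of sliding down, so static friction is at its maximum μ_s N = 0.1 × 158.212 = 15.821 N and acts up the slope.
Equilibrium along the incline: F + μ_s N = mg sin 18.43°, so F = 52.737 − 15.821 = 36.916 N.

36.916 N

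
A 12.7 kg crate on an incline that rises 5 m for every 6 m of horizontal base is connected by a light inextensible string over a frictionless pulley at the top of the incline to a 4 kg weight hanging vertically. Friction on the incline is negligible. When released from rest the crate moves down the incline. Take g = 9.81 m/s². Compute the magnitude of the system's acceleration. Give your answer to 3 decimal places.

For the crate on the incline: the weight component along the slope is m₁g sin 39.81° = 12.7 × 9.81 × 0.6402 = 79.761 N and the normal force is N = m₁g cos 39.81° = 95.710 N.
Newton's second law for the crate (down-slope positive): 79.761 − T = 12.7 a. For the hanging weight (upward positive): T − 4 × 9.81 = 4 a.
Adding the two equations eliminates T: 40.521 = 16.7 a, so a = 2.4264 m/s².

2.426 m/s²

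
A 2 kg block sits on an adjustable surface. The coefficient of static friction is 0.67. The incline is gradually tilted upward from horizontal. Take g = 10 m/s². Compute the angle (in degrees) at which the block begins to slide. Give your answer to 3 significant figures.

33.8°

At the threshold of sliding, static friction is at its maximum μ_s N and exactly balances the weight component along the incline: mg sin θ = μ_s mg cos θ.
Hence tan θ = μ_s = 0.67, so θ = arctan(0.67) = 33.8221°.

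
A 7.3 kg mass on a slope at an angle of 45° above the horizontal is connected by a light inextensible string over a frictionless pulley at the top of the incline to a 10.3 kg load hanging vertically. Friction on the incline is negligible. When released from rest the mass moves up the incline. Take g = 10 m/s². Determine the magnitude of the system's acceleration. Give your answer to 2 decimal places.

For the mass on the incline: the weight component along the slope is m₁g sin 45° = 7.3 × 10 × 0.7071 = 51.618 N and the normal force is N = m₁g cos 45° = 51.619 N.
Newton's second law for the mass (up-slope positive): T − 51.618 = 7.3 a. For the hanging load (downward positive): 10.3 × 10 − T = 10.3 a.
Adding the two equations eliminates T: 51.382 = 17.6 a, so a = 2.9194 m/s².

2.92 m/s²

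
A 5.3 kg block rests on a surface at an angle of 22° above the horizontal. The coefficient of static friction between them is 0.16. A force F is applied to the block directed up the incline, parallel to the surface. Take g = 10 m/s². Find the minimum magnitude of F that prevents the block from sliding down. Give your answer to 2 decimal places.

The normal force is N = mg cos 22° = 49.141 N. With F at its minimum the block is on the verge of sliding down, so static friction is at its maximum μ_s N = 0.16 × 49.141 = 7.863 N and acts up the slope.
Equilibrium along the incline: F + μ_s N = mg sin 22°, so F = 19.854 − 7.863 = 11.991 N.

11.99 N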